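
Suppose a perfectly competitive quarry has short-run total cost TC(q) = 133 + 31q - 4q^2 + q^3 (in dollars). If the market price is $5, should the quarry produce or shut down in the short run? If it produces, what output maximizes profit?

Shut down

From TC, MC = TC'(q) = 31 - 8q + 3q^2 and AVC = VC/q = 31 - 4q + q^2.
The AVC parabola has its vertex at q = 4/2 = 2, where AVC = 31 - 4·2 + 2^2 = $27.
Since P = $5 < min AVC = $27, price fails to cover variable cost at any output.
Best response: produce nothing and absorb the $133 fixed cost.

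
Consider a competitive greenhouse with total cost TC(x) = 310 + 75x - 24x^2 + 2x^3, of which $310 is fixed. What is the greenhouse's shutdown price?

$3 per unit

Short-run supply begins at min AVC. From VC = 75x - 24x^2 + 2x^3, AVC = 75 - 24x + 2x^2.
dAVC/dx = -24 + 4x = 0 gives x = 6. min AVC = 75 - 24·6 + 2·6^2 = 3.
For P < $3 the firm produces nothing.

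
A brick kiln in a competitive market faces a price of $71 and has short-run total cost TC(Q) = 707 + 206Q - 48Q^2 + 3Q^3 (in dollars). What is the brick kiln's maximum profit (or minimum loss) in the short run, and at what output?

Profit = -$221 at Q = 9

AVC = 206 - 48Q + 3Q^2 has its minimum $14 at Q = 8; price $71 clears that bar, so the firm operates.
With MC = 206 - 96Q + 9Q^2, P = MC on the upward-sloping part at Q* = 9.
TR = 71·9 = 639. TC = 707 + 153 = 860. Profit = 639 − 860 = -$221.
Shutting down would mean losing the fixed cost of $707, so operating at a loss of $221 is better by $486.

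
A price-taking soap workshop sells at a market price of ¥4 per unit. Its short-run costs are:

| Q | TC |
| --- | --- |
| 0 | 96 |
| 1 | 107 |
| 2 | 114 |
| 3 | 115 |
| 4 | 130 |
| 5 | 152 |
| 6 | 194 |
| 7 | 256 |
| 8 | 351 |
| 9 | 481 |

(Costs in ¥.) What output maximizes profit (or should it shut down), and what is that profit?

Q = 0 (shut down); profit = -¥96

Profit at each row (π = 4Q − TC): Q=0: -96; Q=1: -103; Q=2: -106; Q=3: -103; Q=4: -114; Q=5: -132; Q=6: -170; Q=7: -228; Q=8: -319; Q=9: -445.
Profit is highest at Q = 0. Equivalently, the lowest AVC in the table is 19/3 ≈ ¥6.33 at Q = 3, and P = ¥4 falls below it — price never covers variable cost, so the firm shuts down and loses only its fixed cost.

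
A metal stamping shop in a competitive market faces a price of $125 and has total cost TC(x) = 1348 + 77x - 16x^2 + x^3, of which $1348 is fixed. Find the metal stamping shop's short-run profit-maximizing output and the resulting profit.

Profit = -$196 at x = 12

AVC = 77 - 16x + x^2; min AVC = $13 at x = 8. Since P = $125 ≥ min AVC, the firm produces.
MC = 77 - 32x + 3x^2. Setting P = MC and taking the root on the rising branch gives x* = 12.
TR = 125·12 = 1500. TC = 1348 + 348 = 1696. Profit = 1500 − 1696 = -$196.
By producing, the firm covers all variable cost plus $1152 of fixed cost; shutting down would lose the full $1348.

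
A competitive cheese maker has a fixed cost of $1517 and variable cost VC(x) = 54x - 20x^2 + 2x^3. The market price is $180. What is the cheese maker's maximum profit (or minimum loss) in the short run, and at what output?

AVC = 54 - 20x + 2x^2; min AVC = $4 at x = 5. Since P = $180 ≥ min AVC, the firm produces.
MC = 54 - 40x + 6x^2. Setting P = MC and taking the root on the rising branch gives x* = 9.
TR = 180·9 = 1620. TC = 1517 + 324 = 1841. Profit = 1620 − 1841 = -$221.
By producing, the firm covers all variable cost plus $1296 of fixed cost; shutting down would lose the full $1517.

Profit = -$221 at x = 9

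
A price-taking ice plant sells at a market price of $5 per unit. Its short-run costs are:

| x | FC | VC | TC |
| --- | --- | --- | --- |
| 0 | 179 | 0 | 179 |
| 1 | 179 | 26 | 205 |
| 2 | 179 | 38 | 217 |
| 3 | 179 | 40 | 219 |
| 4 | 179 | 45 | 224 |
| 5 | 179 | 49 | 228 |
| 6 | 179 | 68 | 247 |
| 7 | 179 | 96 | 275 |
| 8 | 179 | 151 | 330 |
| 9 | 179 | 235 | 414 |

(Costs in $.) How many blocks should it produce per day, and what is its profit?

Compute π = P·x − TC at each output: x=0: -179; x=1: -200; x=2: -207; x=3: -204; x=4: -204; x=5: -203; x=6: -217; x=7: -240; x=8: -290; x=9: -369.
Profit is highest at x = 0. Equivalently, the lowest AVC in the table is 49/5 ≈ $9.80 at x = 5, and P = $5 falls below it — price never covers variable cost, so the firm shuts down and loses only its fixed cost.

x = 0 (shut down); profit = -$179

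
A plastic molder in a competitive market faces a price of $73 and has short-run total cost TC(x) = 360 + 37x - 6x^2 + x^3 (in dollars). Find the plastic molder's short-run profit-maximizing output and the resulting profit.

Profit = -$144 at x = 6

AVC = 37 - 6x + x^2; min AVC = $28 at x = 3. Since P = $73 ≥ min AVC, the firm produces.
MC = 37 - 12x + 3x^2. Setting P = MC and taking the root on the rising branch gives x* = 6.
TR = 73·6 = 438. TC = 360 + 222 = 582. Profit = 438 − 582 = -$144.
Shutting down would mean losing the fixed cost of $360, so operating at a loss of $144 is better by $216.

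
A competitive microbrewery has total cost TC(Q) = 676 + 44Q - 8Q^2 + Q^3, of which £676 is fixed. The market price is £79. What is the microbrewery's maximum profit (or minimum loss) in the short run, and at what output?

Profit = -£382 at Q = 7

AVC = 44 - 8Q + Q^2 has its minimum £28 at Q = 4; price £79 clears that bar, so the firm operates.
MC = 44 - 16Q + 3Q^2. Setting P = MC and taking the root on the rising branch gives Q* = 7.
TR = 79·7 = 553. TC = 676 + 259 = 935. Profit = 553 − 935 = -£382.
That loss of £382 beats the £676 the firm would lose by shutting down; producing recovers £294 of fixed cost.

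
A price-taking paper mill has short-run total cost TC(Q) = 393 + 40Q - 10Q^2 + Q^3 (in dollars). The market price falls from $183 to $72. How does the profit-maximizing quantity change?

Output falls from 11 to 8

MC = 40 - 20Q + 3Q^2; the shutdown threshold is min AVC = $15 (at Q = 5).
With P = $183 above the shutdown price, P = MC gives Q = 11.
At P = $72 ≥ min AVC, set P = MC: Q = 8. The firm stays open but cuts output.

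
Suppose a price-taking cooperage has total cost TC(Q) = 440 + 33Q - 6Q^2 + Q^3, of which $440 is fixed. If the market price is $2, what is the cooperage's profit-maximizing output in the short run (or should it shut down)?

Shut down

From TC, MC = TC'(Q) = 33 - 12Q + 3Q^2 and AVC = VC/Q = 33 - 6Q + Q^2.
AVC hits its minimum where MC = AVC, at Q = 3, giving min AVC = 33 - 6·3 + 3^2 = $24.
P = $2 lies below min AVC = $24; no output level covers variable cost.
The firm minimizes its loss by shutting down and losing only its fixed cost of $440.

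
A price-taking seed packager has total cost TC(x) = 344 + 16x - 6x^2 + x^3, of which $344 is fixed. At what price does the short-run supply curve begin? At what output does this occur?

$7 per unit, at x = 3

The shutdown price is the minimum of AVC. VC = 16x - 6x^2 + x^3, so AVC = 16 - 6x + x^2.
At the minimum of AVC, MC = AVC. MC = 16 - 12x + 3x^2; setting MC = AVC gives 2x^2 - 6x = 0, so x = 3. min AVC = 7.
The firm shuts down for any P below $7.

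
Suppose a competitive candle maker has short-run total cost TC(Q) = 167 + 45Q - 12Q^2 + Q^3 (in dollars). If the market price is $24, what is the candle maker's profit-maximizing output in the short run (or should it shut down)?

Produce at Q = 7

Variable cost is VC = 45Q - 12Q^2 + Q^3, so AVC = VC/Q = 45 - 12Q + Q^2 and MC = dTC/dQ = 45 - 24Q + 3Q^2.
The AVC parabola has its vertex at Q = 12/2 = 6, where AVC = 45 - 12·6 + 6^2 = $9.
P = $24 exceeds min AVC = $9, so the firm stays open.
Solving P = MC: 21 - 24Q + 3Q^2 = 0 ⇒ Q = 1 or 7. On the upward-sloping branch, Q* = 7.
Check: AVC at Q = 7 is $10 ≤ P, so revenue covers variable cost.
Profit = P·Q − TC = 24·7 − 237 = -$69, a loss, but smaller than the $167 fixed cost the firm would lose by shutting down.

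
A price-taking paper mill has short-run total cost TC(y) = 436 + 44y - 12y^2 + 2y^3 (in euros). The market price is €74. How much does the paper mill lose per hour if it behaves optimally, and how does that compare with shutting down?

AVC = 44 - 12y + 2y^2; min AVC = €26 at y = 3. Since P = €74 ≥ min AVC, the firm produces.
With MC = 44 - 24y + 6y^2, P = MC on the upward-sloping part at y* = 5.
TR = 74·5 = 370. TC = 436 + 170 = 606. Profit = 370 − 606 = -€236.
By producing, the firm covers all variable cost plus €200 of fixed cost; shutting down would lose the full €436.

Profit = -€236 at y = 5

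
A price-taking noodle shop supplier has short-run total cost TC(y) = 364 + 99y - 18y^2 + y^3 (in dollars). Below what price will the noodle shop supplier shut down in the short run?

$18 per unit

The shutdown price is the minimum of AVC. VC = 99y - 18y^2 + y^3, so AVC = 99 - 18y + y^2.
At the minimum of AVC, MC = AVC. MC = 99 - 36y + 3y^2; setting MC = AVC gives 2y^2 - 18y = 0, so y = 9. min AVC = 18.
So the shutdown price is $18.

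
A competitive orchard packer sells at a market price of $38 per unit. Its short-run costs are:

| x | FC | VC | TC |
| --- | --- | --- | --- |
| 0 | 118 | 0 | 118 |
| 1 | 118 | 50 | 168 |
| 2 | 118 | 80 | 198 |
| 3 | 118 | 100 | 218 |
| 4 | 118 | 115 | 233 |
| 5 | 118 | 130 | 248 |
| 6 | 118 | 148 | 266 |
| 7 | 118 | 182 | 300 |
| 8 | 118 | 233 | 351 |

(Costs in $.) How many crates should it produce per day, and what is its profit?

Tabulate TR − TC: x=0: -118; x=1: -130; x=2: -122; x=3: -104; x=4: -81; x=5: -58; x=6: -38; x=7: -34; x=8: -47.
Profit is maximized at x = 7. AVC there is 182/7 = $26 ≤ P, so producing beats shutting down (which would give -$118).

x = 7; profit = -$34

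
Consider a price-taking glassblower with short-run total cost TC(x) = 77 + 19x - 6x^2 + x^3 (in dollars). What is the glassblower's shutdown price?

$10 per unit

The shutdown price is the minimum of AVC. VC = 19x - 6x^2 + x^3, so AVC = 19 - 6x + x^2.
dAVC/dx = -6 + 2x = 0 gives x = 3. min AVC = 19 - 6·3 + 3^2 = 10.
So the shutdown price is $10.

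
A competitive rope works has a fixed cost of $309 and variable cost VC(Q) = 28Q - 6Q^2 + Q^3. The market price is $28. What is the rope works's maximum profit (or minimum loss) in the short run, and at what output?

AVC = 28 - 6Q + Q^2; min AVC = $19 at Q = 3. Since P = $28 ≥ min AVC, the firm produces.
MC = 28 - 12Q + 3Q^2. Setting P = MC and taking the root on the rising branch gives Q* = 4.
TR = 28·4 = 112. TC = 309 + 80 = 389. Profit = 112 − 389 = -$277.
Shutting down would mean losing the fixed cost of $309, so operating at a loss of $277 is better by $32.

Profit = -$277 at Q = 4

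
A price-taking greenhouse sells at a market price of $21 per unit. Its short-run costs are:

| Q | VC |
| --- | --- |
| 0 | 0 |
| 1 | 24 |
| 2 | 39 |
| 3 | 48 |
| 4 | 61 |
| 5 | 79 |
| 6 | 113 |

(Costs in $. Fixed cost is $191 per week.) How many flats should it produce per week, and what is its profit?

Profit at each row (π = 21Q − TC): Q=0: -191; Q=1: -194; Q=2: -188; Q=3: -176; Q=4: -168; Q=5: -165; Q=6: -178.
Profit is maximized at Q = 5. AVC there is 79/5 = $15.80 ≤ P, so producing beats shutting down (which would give -$191).

Q = 5; profit = -$165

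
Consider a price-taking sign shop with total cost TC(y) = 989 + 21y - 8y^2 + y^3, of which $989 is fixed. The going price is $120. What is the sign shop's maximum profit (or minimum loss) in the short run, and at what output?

Profit = -$179 at y = 9

AVC = 21 - 8y + y^2; min AVC = $5 at y = 4. Since P = $120 ≥ min AVC, the firm produces.
MC = 21 - 16y + 3y^2. Setting P = MC and taking the root on the rising branch gives y* = 9.
TR = 120·9 = 1080. TC = 989 + 270 = 1259. Profit = 1080 − 1259 = -$179.
Shutting down would mean losing the fixed cost of $989, so operating at a loss of $179 is better by $810.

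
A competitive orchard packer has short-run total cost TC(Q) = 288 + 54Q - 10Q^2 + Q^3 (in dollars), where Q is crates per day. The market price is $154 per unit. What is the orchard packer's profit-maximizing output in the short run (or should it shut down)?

From TC, MC = TC'(Q) = 54 - 20Q + 3Q^2 and AVC = VC/Q = 54 - 10Q + Q^2.
The AVC parabola has its vertex at Q = 10/2 = 5, where AVC = 54 - 10·5 + 5^2 = $29.
P = $154 exceeds min AVC = $29, so the firm stays open.
P = MC gives -100 - 20Q + 3Q^2 = 0, with roots -10/3 and 10. Take the larger (rising MC): Q* = 10.
Check: AVC at Q = 10 is $54 ≤ P, so revenue covers variable cost.
Profit = P·Q − TC = 154·10 − 828 = $712.

Produce at Q = 10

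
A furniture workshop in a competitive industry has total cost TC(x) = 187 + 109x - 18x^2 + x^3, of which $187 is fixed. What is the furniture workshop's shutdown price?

$28 per unit

Short-run supply begins at min AVC. From VC = 109x - 18x^2 + x^3, AVC = 109 - 18x + x^2.
dAVC/dx = -18 + 2x = 0 gives x = 9. min AVC = 109 - 18·9 + 9^2 = 28.
For P < $28 the firm produces nothing.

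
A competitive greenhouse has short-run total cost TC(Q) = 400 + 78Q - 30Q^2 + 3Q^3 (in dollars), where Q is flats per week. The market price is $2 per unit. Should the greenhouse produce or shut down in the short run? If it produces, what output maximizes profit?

Strip out fixed cost: VC = 78Q - 30Q^2 + 3Q^3. Then AVC = 78 - 30Q + 3Q^2 and MC = 78 - 60Q + 9Q^2.
AVC hits its minimum where MC = AVC, at Q = 5, giving min AVC = 78 - 30·5 + 3·5^2 = $3.
With P < min AVC ($2 < $3), every unit sold adds to the loss.
The firm minimizes its loss by shutting down and losing only its fixed cost of $400.

Shut down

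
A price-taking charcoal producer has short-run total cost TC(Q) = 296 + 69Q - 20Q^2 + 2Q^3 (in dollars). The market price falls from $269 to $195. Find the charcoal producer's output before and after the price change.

Output falls from 10 to 9

AVC = 69 - 20Q + 2Q^2, minimized at Q = 5 where min AVC = $19. MC = 69 - 40Q + 6Q^2.
With P = $269 above the shutdown price, P = MC gives Q = 10.
At P = $195 ≥ min AVC, set P = MC: Q = 9. The firm stays open but cuts output.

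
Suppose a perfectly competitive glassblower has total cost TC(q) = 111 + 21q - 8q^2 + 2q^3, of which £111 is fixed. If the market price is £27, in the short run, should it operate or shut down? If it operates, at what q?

Variable cost is VC = 21q - 8q^2 + 2q^3, so AVC = VC/q = 21 - 8q + 2q^2 and MC = dTC/dq = 21 - 16q + 6q^2.
AVC is minimized where dAVC/dq = -8 + 4q = 0, at q = 2; min AVC = 21 - 8·2 + 2·2^2 = £13.
P = £27 exceeds min AVC = £13, so the firm stays open.
P = MC gives -6 - 16q + 6q^2 = 0, with roots -1/3 and 3. Take the larger (rising MC): q* = 3.
Check: AVC at q = 3 is £15 ≤ P, so revenue covers variable cost.
Profit = P·q − TC = 27·3 − 156 = -£75, a loss, but smaller than the £111 fixed cost the firm would lose by shutting down.

Produce at q = 3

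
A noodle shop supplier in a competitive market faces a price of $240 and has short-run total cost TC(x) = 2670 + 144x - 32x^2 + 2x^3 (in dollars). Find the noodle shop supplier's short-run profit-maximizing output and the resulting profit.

Profit = -$366 at x = 12

AVC = 144 - 32x + 2x^2 has its minimum $16 at x = 8; price $240 clears that bar, so the firm operates.
MC = 144 - 64x + 6x^2. Setting P = MC and taking the root on the rising branch gives x* = 12.
TR = 240·12 = 2880. TC = 2670 + 576 = 3246. Profit = 2880 − 3246 = -$366.
By producing, the firm covers all variable cost plus $2304 of fixed cost; shutting down would lose the full $2670.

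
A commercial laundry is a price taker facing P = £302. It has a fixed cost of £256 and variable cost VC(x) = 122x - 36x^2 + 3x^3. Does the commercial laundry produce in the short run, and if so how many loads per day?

Produce at x = 10

From TC, MC = TC'(x) = 122 - 72x + 9x^2 and AVC = VC/x = 122 - 36x + 3x^2.
AVC hits its minimum where MC = AVC, at x = 6, giving min AVC = 122 - 36·6 + 3·6^2 = £14.
Since P = £302 ≥ min AVC = £14, price covers variable cost and the firm should produce.
Set P = MC: 302 = 122 - 72x + 9x^2 → -180 - 72x + 9x^2 = 0. The roots are x = -2 and x = 10; the profit-maximizing output is on the rising part of MC, so x* = 10.
Check: AVC at x = 10 is £62 ≤ P, so revenue covers variable cost.
Profit = P·x − TC = 302·10 − 876 = £2144.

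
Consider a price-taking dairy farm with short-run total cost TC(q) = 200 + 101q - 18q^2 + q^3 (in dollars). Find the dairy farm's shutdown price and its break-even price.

Shutdown price = $20; break-even price = $41

AVC = 101 - 18q + q^2; minimized at q = 9, giving min AVC = $20. That is the shutdown price.
ATC = 200/q + 101 - 18q + q^2. Setting dATC/dq = −200/q^2 − 18 + 2q = 0 gives q = 10 (since 2·10^3 − 18·10^2 = 200).
min ATC = 200/10 + 101 − 18·10 + 10^2 = $41. That is the break-even price.
Between these two prices the firm operates at a loss; above $41 it earns a profit.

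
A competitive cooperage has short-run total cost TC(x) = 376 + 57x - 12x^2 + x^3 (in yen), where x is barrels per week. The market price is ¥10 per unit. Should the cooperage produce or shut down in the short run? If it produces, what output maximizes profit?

Shut down

Variable cost is VC = 57x - 12x^2 + x^3, so AVC = VC/x = 57 - 12x + x^2 and MC = dTC/dx = 57 - 24x + 3x^2.
AVC hits its minimum where MC = AVC, at x = 6, giving min AVC = 57 - 12·6 + 6^2 = ¥21.
With P < min AVC (¥10 < ¥21), every unit sold adds to the loss.
Shutting down limits the loss to fixed cost, ¥376.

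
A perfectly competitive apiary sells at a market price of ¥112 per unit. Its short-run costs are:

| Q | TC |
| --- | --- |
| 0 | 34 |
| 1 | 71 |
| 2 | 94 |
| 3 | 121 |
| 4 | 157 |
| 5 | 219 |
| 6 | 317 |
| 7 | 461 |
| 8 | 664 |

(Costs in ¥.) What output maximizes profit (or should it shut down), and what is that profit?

Q = 6; profit = ¥355

Compute π = P·Q − TC at each output: Q=0: -34; Q=1: 41; Q=2: 130; Q=3: 215; Q=4: 291; Q=5: 341; Q=6: 355; Q=7: 323; Q=8: 232.
Profit is maximized at Q = 6. AVC there is 283/6 = ¥47.17 ≤ P, so producing beats shutting down (which would give -¥34).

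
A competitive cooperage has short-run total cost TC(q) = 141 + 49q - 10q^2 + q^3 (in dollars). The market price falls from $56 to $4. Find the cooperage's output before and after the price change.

Output falls from 7 to 0 (the firm shuts down)

MC = 49 - 20q + 3q^2; the shutdown threshold is min AVC = $24 (at q = 5).
With P = $56 above the shutdown price, P = MC gives q = 7.
At P = $4 < min AVC = $24, price no longer covers variable cost at any output, so the firm shuts down: q = 0.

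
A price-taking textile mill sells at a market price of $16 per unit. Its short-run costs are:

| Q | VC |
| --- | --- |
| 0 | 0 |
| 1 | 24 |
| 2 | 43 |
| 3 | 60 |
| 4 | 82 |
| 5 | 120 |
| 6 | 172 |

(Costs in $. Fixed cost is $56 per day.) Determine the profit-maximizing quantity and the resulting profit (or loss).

Compute π = P·Q − TC at each output: Q=0: -56; Q=1: -64; Q=2: -67; Q=3: -68; Q=4: -74; Q=5: -96; Q=6: -132.
Profit is highest at Q = 0. Equivalently, the lowest AVC in the table is 60/3 ≈ $20 at Q = 3, and P = $16 falls below it — price never covers variable cost, so the firm shuts down and loses only its fixed cost.

Q = 0 (shut down); profit = -$56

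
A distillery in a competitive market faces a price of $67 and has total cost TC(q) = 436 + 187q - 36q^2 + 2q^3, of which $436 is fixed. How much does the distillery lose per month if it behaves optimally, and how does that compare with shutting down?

AVC = 187 - 36q + 2q^2 has its minimum $25 at q = 9; price $67 clears that bar, so the firm operates.
MC = 187 - 72q + 6q^2. Setting P = MC and taking the root on the rising branch gives q* = 10.
TR = 67·10 = 670. TC = 436 + 270 = 706. Profit = 670 − 706 = -$36.
That loss of $36 beats the $436 the firm would lose by shutting down; producing recovers $400 of fixed cost.

Profit = -$36 at q = 10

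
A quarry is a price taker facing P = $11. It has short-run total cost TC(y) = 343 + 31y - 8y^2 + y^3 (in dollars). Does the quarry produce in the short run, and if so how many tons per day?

Shut down

Strip out fixed cost: VC = 31y - 8y^2 + y^3. Then AVC = 31 - 8y + y^2 and MC = 31 - 16y + 3y^2.
AVC hits its minimum where MC = AVC, at y = 4, giving min AVC = 31 - 8·4 + 4^2 = $15.
P = $11 lies below min AVC = $15; no output level covers variable cost.
Shutting down limits the loss to fixed cost, $343.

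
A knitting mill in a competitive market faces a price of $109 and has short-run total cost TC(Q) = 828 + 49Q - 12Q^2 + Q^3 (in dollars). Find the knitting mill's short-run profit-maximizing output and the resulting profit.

Profit = -$28 at Q = 10

AVC = 49 - 12Q + Q^2; min AVC = $13 at Q = 6. Since P = $109 ≥ min AVC, the firm produces.
MC = 49 - 24Q + 3Q^2. Setting P = MC and taking the root on the rising branch gives Q* = 10.
TR = 109·10 = 1090. TC = 828 + 290 = 1118. Profit = 1090 − 1118 = -$28.
That loss of $28 beats the $828 the firm would lose by shutting down; producing recovers $800 of fixed cost.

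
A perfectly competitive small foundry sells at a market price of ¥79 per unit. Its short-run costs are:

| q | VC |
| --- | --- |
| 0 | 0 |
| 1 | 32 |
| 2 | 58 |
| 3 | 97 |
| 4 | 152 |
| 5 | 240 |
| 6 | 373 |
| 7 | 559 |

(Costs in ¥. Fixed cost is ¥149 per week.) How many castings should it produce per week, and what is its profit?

q = 4; profit = ¥15

Compute π = P·q − TC at each output: q=0: -149; q=1: -102; q=2: -49; q=3: -9; q=4: 15; q=5: 6; q=6: -48; q=7: -155.
Profit is maximized at q = 4. AVC there is 152/4 = ¥38 ≤ P, so producing beats shutting down (which would give -¥149).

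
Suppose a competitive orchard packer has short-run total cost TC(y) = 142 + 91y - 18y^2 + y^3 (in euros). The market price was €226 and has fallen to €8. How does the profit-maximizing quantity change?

Output falls from 15 to 0 (the firm shuts down)

MC = 91 - 36y + 3y^2; the shutdown threshold is min AVC = €10 (at y = 9).
At P = €226 ≥ min AVC, set P = MC on the rising branch: y = 15.
At P = €8 < min AVC = €10, price no longer covers variable cost at any output, so the firm shuts down: y = 0.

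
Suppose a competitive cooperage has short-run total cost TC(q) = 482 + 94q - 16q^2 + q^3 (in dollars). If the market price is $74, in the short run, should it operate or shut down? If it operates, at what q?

Produce at q = 10

Variable cost is VC = 94q - 16q^2 + q^3, so AVC = VC/q = 94 - 16q + q^2 and MC = dTC/dq = 94 - 32q + 3q^2.
AVC hits its minimum where MC = AVC, at q = 8, giving min AVC = 94 - 16·8 + 8^2 = $30.
Because $74 ≥ $30, revenue can cover variable cost; the firm operates.
Solving P = MC: 20 - 32q + 3q^2 = 0 ⇒ q = 2/3 or 10. On the upward-sloping branch, q* = 10.
Check: AVC at q = 10 is $34 ≤ P, so revenue covers variable cost.
Profit = P·q − TC = 74·10 − 822 = -$82, a loss, but smaller than the $482 fixed cost the firm would lose by shutting down.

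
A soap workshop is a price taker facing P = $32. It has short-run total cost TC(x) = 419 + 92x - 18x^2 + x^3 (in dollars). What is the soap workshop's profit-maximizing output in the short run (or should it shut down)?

From TC, MC = TC'(x) = 92 - 36x + 3x^2 and AVC = VC/x = 92 - 18x + x^2.
The AVC parabola has its vertex at x = 18/2 = 9, where AVC = 92 - 18·9 + 9^2 = $11.
P = $32 exceeds min AVC = $11, so the firm stays open.
Set P = MC: 32 = 92 - 36x + 3x^2 → 60 - 36x + 3x^2 = 0. The roots are x = 2 and x = 10; the profit-maximizing output is on the rising part of MC, so x* = 10.
Check: AVC at x = 10 is $12 ≤ P, so revenue covers variable cost.
Profit = P·x − TC = 32·10 − 539 = -$219, a loss, but smaller than the $419 fixed cost the firm would lose by shutting down.

Produce at x = 10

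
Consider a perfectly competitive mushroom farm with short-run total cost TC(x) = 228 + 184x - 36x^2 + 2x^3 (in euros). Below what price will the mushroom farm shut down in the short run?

Short-run supply begins at min AVC. From VC = 184x - 36x^2 + 2x^3, AVC = 184 - 36x + 2x^2.
At the minimum of AVC, MC = AVC. MC = 184 - 72x + 6x^2; setting MC = AVC gives 4x^2 - 36x = 0, so x = 9. min AVC = 22.
So the shutdown price is €22.

€22 per unit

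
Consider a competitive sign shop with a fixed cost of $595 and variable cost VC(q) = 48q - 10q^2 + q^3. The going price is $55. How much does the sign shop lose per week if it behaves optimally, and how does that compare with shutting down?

AVC = 48 - 10q + q^2; min AVC = $23 at q = 5. Since P = $55 ≥ min AVC, the firm produces.
MC = 48 - 20q + 3q^2. Setting P = MC and taking the root on the rising branch gives q* = 7.
TR = 55·7 = 385. TC = 595 + 189 = 784. Profit = 385 − 784 = -$399.
Shutting down would mean losing the fixed cost of $595, so operating at a loss of $399 is better by $196.

Profit = -$399 at q = 7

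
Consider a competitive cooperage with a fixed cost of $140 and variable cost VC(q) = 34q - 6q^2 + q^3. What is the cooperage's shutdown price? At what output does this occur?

The firm shuts down when price falls below the minimum of average variable cost. AVC = VC/q = 34 - 6q + q^2.
At the minimum of AVC, MC = AVC. MC = 34 - 12q + 3q^2; setting MC = AVC gives 2q^2 - 6q = 0, so q = 3. min AVC = 25.
So the shutdown price is $25.

$25 per unit, at q = 3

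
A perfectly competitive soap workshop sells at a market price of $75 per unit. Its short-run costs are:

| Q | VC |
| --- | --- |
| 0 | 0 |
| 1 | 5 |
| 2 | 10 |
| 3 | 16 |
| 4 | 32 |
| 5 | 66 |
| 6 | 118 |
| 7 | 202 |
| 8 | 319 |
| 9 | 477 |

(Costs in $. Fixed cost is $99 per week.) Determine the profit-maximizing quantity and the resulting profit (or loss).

Tabulate TR − TC: Q=0: -99; Q=1: -29; Q=2: 41; Q=3: 110; Q=4: 169; Q=5: 210; Q=6: 233; Q=7: 224; Q=8: 182; Q=9: 99.
Profit is maximized at Q = 6. AVC there is 118/6 = $19.67 ≤ P, so producing beats shutting down (which would give -$99).

Q = 6; profit = $233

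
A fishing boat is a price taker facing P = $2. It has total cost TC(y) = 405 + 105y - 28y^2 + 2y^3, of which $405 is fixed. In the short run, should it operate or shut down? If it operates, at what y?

Strip out fixed cost: VC = 105y - 28y^2 + 2y^3. Then AVC = 105 - 28y + 2y^2 and MC = 105 - 56y + 6y^2.
AVC is minimized where dAVC/dy = -28 + 4y = 0, at y = 7; min AVC = 105 - 28·7 + 2·7^2 = $7.
Since P = $2 < min AVC = $7, price fails to cover variable cost at any output.
Best response: produce nothing and absorb the $405 fixed cost.

Shut down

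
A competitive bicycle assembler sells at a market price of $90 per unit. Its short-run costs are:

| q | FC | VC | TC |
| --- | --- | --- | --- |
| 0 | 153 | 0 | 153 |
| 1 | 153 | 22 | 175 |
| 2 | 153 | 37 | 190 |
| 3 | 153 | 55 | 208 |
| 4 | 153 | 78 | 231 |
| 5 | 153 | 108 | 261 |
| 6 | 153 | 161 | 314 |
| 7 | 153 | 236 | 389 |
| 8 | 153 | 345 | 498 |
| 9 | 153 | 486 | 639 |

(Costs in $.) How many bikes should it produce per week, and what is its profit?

q = 7; profit = $241

Tabulate TR − TC: q=0: -153; q=1: -85; q=2: -10; q=3: 62; q=4: 129; q=5: 189; q=6: 226; q=7: 241; q=8: 222; q=9: 171.
Profit is maximized at q = 7. AVC there is 236/7 = $33.71 ≤ P, so producing beats shutting down (which would give -$153).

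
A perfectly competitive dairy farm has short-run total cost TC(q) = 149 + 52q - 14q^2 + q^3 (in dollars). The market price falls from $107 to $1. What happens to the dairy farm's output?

Output falls from 11 to 0 (the firm shuts down)

MC = 52 - 28q + 3q^2; the shutdown threshold is min AVC = $3 (at q = 7).
At P = $107 ≥ min AVC, set P = MC on the rising branch: q = 11.
At P = $1 < min AVC = $3, price no longer covers variable cost at any output, so the firm shuts down: q = 0.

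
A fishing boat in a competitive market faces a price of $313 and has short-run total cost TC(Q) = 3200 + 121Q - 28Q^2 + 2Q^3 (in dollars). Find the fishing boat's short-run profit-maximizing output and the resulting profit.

Profit = -$320 at Q = 12

AVC = 121 - 28Q + 2Q^2; min AVC = $23 at Q = 7. Since P = $313 ≥ min AVC, the firm produces.
MC = 121 - 56Q + 6Q^2. Setting P = MC and taking the root on the rising branch gives Q* = 12.
TR = 313·12 = 3756. TC = 3200 + 876 = 4076. Profit = 3756 − 4076 = -$320.
Shutting down would mean losing the fixed cost of $3200, so operating at a loss of $320 is better by $2880.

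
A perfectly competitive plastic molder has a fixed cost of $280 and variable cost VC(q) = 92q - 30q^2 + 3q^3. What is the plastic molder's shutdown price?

$17 per unit

Short-run supply begins at min AVC. From VC = 92q - 30q^2 + 3q^3, AVC = 92 - 30q + 3q^2.
At the minimum of AVC, MC = AVC. MC = 92 - 60q + 9q^2; setting MC = AVC gives 6q^2 - 30q = 0, so q = 5. min AVC = 17.
For P < $17 the firm produces nothing.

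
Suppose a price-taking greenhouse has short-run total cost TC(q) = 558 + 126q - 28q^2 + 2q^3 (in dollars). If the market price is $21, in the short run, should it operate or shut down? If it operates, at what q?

Variable cost is VC = 126q - 28q^2 + 2q^3, so AVC = VC/q = 126 - 28q + 2q^2 and MC = dTC/dq = 126 - 56q + 6q^2.
The AVC parabola has its vertex at q = 28/4 = 7, where AVC = 126 - 28·7 + 2·7^2 = $28.
Since P = $21 < min AVC = $28, price fails to cover variable cost at any output.
Best response: produce nothing and absorb the $558 fixed cost.

Shut down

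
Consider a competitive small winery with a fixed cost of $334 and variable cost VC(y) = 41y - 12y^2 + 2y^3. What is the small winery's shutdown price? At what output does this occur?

$23 per unit, at y = 3

Short-run supply begins at min AVC. From VC = 41y - 12y^2 + 2y^3, AVC = 41 - 12y + 2y^2.
dAVC/dy = -12 + 4y = 0 gives y = 3. min AVC = 41 - 12·3 + 2·3^2 = 23.
For P < $23 the firm produces nothing.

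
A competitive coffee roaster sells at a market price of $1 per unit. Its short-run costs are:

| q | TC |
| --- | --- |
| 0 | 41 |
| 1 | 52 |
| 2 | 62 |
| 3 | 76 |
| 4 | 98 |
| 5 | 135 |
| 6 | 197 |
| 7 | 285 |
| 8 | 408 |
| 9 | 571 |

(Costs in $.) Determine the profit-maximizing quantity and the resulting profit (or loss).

Compute π = P·q − TC at each output: q=0: -41; q=1: -51; q=2: -60; q=3: -73; q=4: -94; q=5: -130; q=6: -191; q=7: -278; q=8: -400; q=9: -562.
Profit is highest at q = 0. Equivalently, the lowest AVC in the table is 21/2 ≈ $10.50 at q = 2, and P = $1 falls below it — price never covers variable cost, so the firm shuts down and loses only its fixed cost.

q = 0 (shut down); profit = -$41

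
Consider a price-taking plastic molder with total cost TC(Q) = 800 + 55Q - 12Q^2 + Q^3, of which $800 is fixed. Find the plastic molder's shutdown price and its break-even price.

AVC = 55 - 12Q + Q^2; minimized at Q = 6, giving min AVC = $19. That is the shutdown price.
ATC = 800/Q + 55 - 12Q + Q^2. Setting dATC/dQ = −800/Q^2 − 12 + 2Q = 0 gives Q = 10 (since 2·10^3 − 12·10^2 = 800).
min ATC = 800/10 + 55 − 12·10 + 10^2 = $115. That is the break-even price.
Between these two prices the firm operates at a loss; above $115 it earns a profit.

Shutdown price = $19; break-even price = $115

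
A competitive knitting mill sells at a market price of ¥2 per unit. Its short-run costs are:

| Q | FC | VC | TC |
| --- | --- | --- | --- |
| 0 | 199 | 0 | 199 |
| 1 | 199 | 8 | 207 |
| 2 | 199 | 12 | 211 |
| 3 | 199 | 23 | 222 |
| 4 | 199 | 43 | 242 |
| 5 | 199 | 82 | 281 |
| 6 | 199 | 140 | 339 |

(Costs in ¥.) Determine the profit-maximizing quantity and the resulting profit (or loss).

Q = 0 (shut down); profit = -¥199

Tabulate TR − TC: Q=0: -199; Q=1: -205; Q=2: -207; Q=3: -216; Q=4: -234; Q=5: -271; Q=6: -327.
Profit is highest at Q = 0. Equivalently, the lowest AVC in the table is 12/2 ≈ ¥6 at Q = 2, and P = ¥2 falls below it — price never covers variable cost, so the firm shuts down and loses only its fixed cost.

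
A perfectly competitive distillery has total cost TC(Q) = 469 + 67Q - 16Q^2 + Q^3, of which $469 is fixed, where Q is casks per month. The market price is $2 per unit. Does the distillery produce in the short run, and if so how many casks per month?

Shut down

Variable cost is VC = 67Q - 16Q^2 + Q^3, so AVC = VC/Q = 67 - 16Q + Q^2 and MC = dTC/dQ = 67 - 32Q + 3Q^2.
AVC is minimized where dAVC/dQ = -16 + 2Q = 0, at Q = 8; min AVC = 67 - 16·8 + 8^2 = $3.
With P < min AVC ($2 < $3), every unit sold adds to the loss.
Best response: produce nothing and absorb the $469 fixed cost.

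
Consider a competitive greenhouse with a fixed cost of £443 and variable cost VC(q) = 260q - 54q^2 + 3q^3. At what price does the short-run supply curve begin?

£17 per unit

Short-run supply begins at min AVC. From VC = 260q - 54q^2 + 3q^3, AVC = 260 - 54q + 3q^2.
At the minimum of AVC, MC = AVC. MC = 260 - 108q + 9q^2; setting MC = AVC gives 6q^2 - 54q = 0, so q = 9. min AVC = 17.
So the shutdown price is £17.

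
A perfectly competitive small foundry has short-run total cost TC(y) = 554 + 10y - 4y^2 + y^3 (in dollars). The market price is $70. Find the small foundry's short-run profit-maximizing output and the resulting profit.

AVC = 10 - 4y + y^2; min AVC = $6 at y = 2. Since P = $70 ≥ min AVC, the firm produces.
MC = 10 - 8y + 3y^2. Setting P = MC and taking the root on the rising branch gives y* = 6.
TR = 70·6 = 420. TC = 554 + 132 = 686. Profit = 420 − 686 = -$266.
Shutting down would mean losing the fixed cost of $554, so operating at a loss of $266 is better by $288.

Profit = -$266 at y = 6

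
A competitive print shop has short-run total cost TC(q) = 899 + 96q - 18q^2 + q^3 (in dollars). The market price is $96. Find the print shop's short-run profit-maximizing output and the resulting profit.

AVC = 96 - 18q + q^2; min AVC = $15 at q = 9. Since P = $96 ≥ min AVC, the firm produces.
MC = 96 - 36q + 3q^2. Setting P = MC and taking the root on the rising branch gives q* = 12.
TR = 96·12 = 1152. TC = 899 + 288 = 1187. Profit = 1152 − 1187 = -$35.
By producing, the firm covers all variable cost plus $864 of fixed cost; shutting down would lose the full $899.

Profit = -$35 at q = 12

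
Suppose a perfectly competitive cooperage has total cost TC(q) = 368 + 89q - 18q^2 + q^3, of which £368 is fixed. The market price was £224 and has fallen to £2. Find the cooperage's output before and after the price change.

Output falls from 15 to 0 (the firm shuts down)

MC = 89 - 36q + 3q^2; the shutdown threshold is min AVC = £8 (at q = 9).
At P = £224 ≥ min AVC, set P = MC on the rising branch: q = 15.
At P = £2 < min AVC = £8, price no longer covers variable cost at any output, so the firm shuts down: q = 0.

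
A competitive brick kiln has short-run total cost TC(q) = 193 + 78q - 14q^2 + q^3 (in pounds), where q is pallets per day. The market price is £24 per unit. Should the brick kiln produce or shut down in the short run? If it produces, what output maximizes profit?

Variable cost is VC = 78q - 14q^2 + q^3, so AVC = VC/q = 78 - 14q + q^2 and MC = dTC/dq = 78 - 28q + 3q^2.
AVC is minimized where dAVC/dq = -14 + 2q = 0, at q = 7; min AVC = 78 - 14·7 + 7^2 = £29.
P = £24 lies below min AVC = £29; no output level covers variable cost.
The firm minimizes its loss by shutting down and losing only its fixed cost of £193.

Shut down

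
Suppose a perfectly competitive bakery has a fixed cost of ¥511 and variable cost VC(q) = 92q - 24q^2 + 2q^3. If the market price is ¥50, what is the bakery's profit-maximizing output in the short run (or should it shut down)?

Produce at q = 7

Variable cost is VC = 92q - 24q^2 + 2q^3, so AVC = VC/q = 92 - 24q + 2q^2 and MC = dTC/dq = 92 - 48q + 6q^2.
AVC hits its minimum where MC = AVC, at q = 6, giving min AVC = 92 - 24·6 + 2·6^2 = ¥20.
P = ¥50 exceeds min AVC = ¥20, so the firm stays open.
Solving P = MC: 42 - 48q + 6q^2 = 0 ⇒ q = 1 or 7. On the upward-sloping branch, q* = 7.
Check: AVC at q = 7 is ¥22 ≤ P, so revenue covers variable cost.
Profit = P·q − TC = 50·7 − 665 = -¥315, a loss, but smaller than the ¥511 fixed cost the firm would lose by shutting down.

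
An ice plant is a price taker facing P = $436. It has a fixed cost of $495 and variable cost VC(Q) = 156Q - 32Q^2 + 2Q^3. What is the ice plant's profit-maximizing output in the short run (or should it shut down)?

Variable cost is VC = 156Q - 32Q^2 + 2Q^3, so AVC = VC/Q = 156 - 32Q + 2Q^2 and MC = dTC/dQ = 156 - 64Q + 6Q^2.
AVC hits its minimum where MC = AVC, at Q = 8, giving min AVC = 156 - 32·8 + 2·8^2 = $28.
Since P = $436 ≥ min AVC = $28, price covers variable cost and the firm should produce.
Set P = MC: 436 = 156 - 64Q + 6Q^2 → -280 - 64Q + 6Q^2 = 0. The roots are Q = -10/3 and Q = 14; the profit-maximizing output is on the rising part of MC, so Q* = 14.
Check: AVC at Q = 14 is $100 ≤ P, so revenue covers variable cost.
Profit = P·Q − TC = 436·14 − 1895 = $4209.

Produce at Q = 14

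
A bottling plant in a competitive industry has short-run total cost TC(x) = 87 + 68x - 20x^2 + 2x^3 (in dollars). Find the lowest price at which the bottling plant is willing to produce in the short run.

The shutdown price is the minimum of AVC. VC = 68x - 20x^2 + 2x^3, so AVC = 68 - 20x + 2x^2.
At the minimum of AVC, MC = AVC. MC = 68 - 40x + 6x^2; setting MC = AVC gives 4x^2 - 20x = 0, so x = 5. min AVC = 18.
The firm shuts down for any P below $18.

$18 per unit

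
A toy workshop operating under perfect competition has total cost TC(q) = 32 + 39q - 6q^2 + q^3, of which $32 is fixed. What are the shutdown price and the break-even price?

Shutdown price = $30; break-even price = $39

Shutdown price = min AVC. AVC = 39 - 6q + q^2, with vertex at q = 3 and minimum $30.
ATC = 32/q + 39 - 6q + q^2. Setting dATC/dq = −32/q^2 − 6 + 2q = 0 gives q = 4 (since 2·4^3 − 6·4^2 = 32).
min ATC = 32/4 + 39 − 6·4 + 4^2 = $39. That is the break-even price.
For $30 ≤ P < $39 the firm produces at a loss; below $30 it shuts down.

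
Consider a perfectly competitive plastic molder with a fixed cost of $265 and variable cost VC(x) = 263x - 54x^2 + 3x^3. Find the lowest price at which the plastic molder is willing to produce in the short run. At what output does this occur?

The firm shuts down when price falls below the minimum of average variable cost. AVC = VC/x = 263 - 54x + 3x^2.
At the minimum of AVC, MC = AVC. MC = 263 - 108x + 9x^2; setting MC = AVC gives 6x^2 - 54x = 0, so x = 9. min AVC = 20.
So the shutdown price is $20.

$20 per unit, at x = 9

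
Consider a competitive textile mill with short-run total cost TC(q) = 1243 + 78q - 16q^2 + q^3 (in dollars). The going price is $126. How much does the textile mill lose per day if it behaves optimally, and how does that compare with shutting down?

AVC = 78 - 16q + q^2 has its minimum $14 at q = 8; price $126 clears that bar, so the firm operates.
With MC = 78 - 32q + 3q^2, P = MC on the upward-sloping part at q* = 12.
TR = 126·12 = 1512. TC = 1243 + 360 = 1603. Profit = 1512 − 1603 = -$91.
That loss of $91 beats the $1243 the firm would lose by shutting down; producing recovers $1152 of fixed cost.

Profit = -$91 at q = 12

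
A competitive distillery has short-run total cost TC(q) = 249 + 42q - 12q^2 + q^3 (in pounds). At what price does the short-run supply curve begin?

£6 per unit

The firm shuts down when price falls below the minimum of average variable cost. AVC = VC/q = 42 - 12q + q^2.
dAVC/dq = -12 + 2q = 0 gives q = 6. min AVC = 42 - 12·6 + 6^2 = 6.
For P < £6 the firm produces nothing.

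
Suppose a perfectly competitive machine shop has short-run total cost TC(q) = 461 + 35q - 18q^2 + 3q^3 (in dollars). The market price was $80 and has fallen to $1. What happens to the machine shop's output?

AVC = 35 - 18q + 3q^2, minimized at q = 3 where min AVC = $8. MC = 35 - 36q + 9q^2.
At P = $80 ≥ min AVC, set P = MC on the rising branch: q = 5.
At P = $1 < min AVC = $8, price no longer covers variable cost at any output, so the firm shuts down: q = 0.

Output falls from 5 to 0 (the firm shuts down)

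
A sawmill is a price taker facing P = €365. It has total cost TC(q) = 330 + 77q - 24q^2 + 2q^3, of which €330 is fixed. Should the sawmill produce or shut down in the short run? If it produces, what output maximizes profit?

Produce at q = 12

Variable cost is VC = 77q - 24q^2 + 2q^3, so AVC = VC/q = 77 - 24q + 2q^2 and MC = dTC/dq = 77 - 48q + 6q^2.
AVC hits its minimum where MC = AVC, at q = 6, giving min AVC = 77 - 24·6 + 2·6^2 = €5.
Because €365 ≥ €5, revenue can cover variable cost; the firm operates.
Solving P = MC: -288 - 48q + 6q^2 = 0 ⇒ q = -4 or 12. On the upward-sloping branch, q* = 12.
Check: AVC at q = 12 is €77 ≤ P, so revenue covers variable cost.
Profit = P·q − TC = 365·12 − 1254 = €3126.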